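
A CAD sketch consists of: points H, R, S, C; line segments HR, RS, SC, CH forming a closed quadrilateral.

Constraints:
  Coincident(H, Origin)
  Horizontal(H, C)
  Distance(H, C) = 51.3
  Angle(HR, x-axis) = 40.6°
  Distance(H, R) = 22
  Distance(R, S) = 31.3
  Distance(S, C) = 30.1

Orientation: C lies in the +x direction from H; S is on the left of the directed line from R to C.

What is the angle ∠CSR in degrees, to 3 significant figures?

75.1°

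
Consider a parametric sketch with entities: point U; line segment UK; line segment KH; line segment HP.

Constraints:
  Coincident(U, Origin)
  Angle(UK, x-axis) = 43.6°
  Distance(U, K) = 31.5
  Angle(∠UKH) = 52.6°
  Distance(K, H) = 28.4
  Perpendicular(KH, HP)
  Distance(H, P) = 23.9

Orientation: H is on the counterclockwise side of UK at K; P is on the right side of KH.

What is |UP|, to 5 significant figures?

49.794

U is at the origin; UK runs at 43.6° with length 31.5, so K = 31.5·(cos 43.6°, sin 43.6°) = (22.811, 21.723). ∠UKH = 52.6°, so KH runs at 43.6° + (180° − 52.6°) = 171.00° from the x-axis; with |KH| = 28.4, H = K + 28.4·(cos 171.00°, sin 171.00°) = (-5.2389, 26.166). The perpendicularity gives HP at right angles to KH; with |HP| = 23.9 on the right of KH, P = H + 23.9·(0.15643, 0.98769) = (-1.5002, 49.772). Then |UP| = |P − U| = 49.794.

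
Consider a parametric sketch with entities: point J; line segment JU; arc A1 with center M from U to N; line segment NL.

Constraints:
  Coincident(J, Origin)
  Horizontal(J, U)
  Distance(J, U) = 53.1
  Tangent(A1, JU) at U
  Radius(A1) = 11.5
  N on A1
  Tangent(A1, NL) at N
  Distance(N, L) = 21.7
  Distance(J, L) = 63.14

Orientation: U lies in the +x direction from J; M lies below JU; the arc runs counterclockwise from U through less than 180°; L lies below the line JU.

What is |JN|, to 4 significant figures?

45.71

Checks: |MN| = 11.50 ✓; ∠(MN, NL) = 90.00° ✓; |NL| = 21.70 ✓; |JL| = 63.14 ✓.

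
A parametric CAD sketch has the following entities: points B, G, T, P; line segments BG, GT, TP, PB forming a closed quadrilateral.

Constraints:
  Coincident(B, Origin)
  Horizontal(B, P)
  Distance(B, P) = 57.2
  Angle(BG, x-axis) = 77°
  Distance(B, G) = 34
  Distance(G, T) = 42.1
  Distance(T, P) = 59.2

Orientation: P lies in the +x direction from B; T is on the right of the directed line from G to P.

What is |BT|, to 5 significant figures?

8.1068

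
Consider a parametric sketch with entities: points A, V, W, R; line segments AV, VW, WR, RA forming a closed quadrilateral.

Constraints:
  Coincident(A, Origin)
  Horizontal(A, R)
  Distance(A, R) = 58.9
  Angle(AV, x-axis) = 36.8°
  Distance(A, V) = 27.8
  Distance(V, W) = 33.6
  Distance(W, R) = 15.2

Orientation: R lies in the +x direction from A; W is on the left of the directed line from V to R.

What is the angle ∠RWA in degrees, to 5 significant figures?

86.784°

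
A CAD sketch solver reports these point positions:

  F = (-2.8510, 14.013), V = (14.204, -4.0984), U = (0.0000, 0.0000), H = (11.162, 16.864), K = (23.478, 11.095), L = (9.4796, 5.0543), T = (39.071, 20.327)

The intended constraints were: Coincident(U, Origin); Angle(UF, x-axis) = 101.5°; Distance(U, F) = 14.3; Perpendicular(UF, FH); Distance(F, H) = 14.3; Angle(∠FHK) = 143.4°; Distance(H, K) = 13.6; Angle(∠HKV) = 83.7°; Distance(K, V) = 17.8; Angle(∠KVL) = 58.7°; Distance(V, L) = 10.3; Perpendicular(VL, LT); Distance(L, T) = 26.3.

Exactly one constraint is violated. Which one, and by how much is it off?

Distance(L, T) = 26.3 — off by 7.00.

U = (0.00, 0.00) ✓; UF at 101.5° ✓; |UF| = 14.30 ✓; ∠(UF, FH) = 90.00° ✓; |FH| = 14.30 ✓; ∠FHK = 143.4° ✓; |HK| = 13.60 ✓; ∠HKV = 83.70° ✓; |KV| = 17.80 ✓; ∠KVL = 58.70° ✓; |VL| = 10.30 ✓; ∠(VL, LT) = 90.00° ✓; |LT| = 33.30 ✗.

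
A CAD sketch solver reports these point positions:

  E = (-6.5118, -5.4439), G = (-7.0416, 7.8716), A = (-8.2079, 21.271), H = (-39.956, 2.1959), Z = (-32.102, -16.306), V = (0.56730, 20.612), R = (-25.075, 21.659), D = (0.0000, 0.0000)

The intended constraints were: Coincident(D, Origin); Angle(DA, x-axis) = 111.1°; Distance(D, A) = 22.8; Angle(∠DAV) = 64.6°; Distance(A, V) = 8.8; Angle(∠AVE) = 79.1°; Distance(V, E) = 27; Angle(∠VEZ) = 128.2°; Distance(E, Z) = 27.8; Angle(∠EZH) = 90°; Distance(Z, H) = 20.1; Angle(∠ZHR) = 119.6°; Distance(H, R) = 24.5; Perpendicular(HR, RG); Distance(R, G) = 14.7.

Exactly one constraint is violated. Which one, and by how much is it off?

Distance(R, G) = 14.7 — off by 8.00.

D = (0.00, 0.00) ✓; DA at 111.1° ✓; |DA| = 22.80 ✓; ∠DAV = 64.61° ✓; |AV| = 8.800 ✓; ∠AVE = 79.10° ✓; |VE| = 27.00 ✓; ∠VEZ = 128.2° ✓; |EZ| = 27.80 ✓; ∠EZH = 90.00° ✓; |ZH| = 20.10 ✓; ∠ZHR = 119.6° ✓; |HR| = 24.50 ✓; ∠(HR, RG) = 90.00° ✓; |RG| = 22.70 ✗.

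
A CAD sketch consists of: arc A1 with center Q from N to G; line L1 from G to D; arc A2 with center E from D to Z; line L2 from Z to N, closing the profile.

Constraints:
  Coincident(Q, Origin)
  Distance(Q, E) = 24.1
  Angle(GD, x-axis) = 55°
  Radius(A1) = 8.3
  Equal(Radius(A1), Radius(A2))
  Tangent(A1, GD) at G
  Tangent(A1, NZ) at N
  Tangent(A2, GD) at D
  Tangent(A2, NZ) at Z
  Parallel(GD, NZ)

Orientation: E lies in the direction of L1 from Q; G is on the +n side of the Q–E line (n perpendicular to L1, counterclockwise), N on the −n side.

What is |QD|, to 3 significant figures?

25.5

The slot axis is L1's direction at 55.0°, so u = (cos 55.0°, sin 55.0°) = (0.574, 0.819) and n = (−sin 55.0°, cos 55.0°) = (-0.819, 0.574). Q is at the origin and E lies 24.1 along u from Q, so E = 24.1·u = (13.8, 19.7). Tangency of A1 to both parallel lines with radius 8.3 puts G and N at Q ± 8.3·n: G = (-6.80, 4.76), N = (6.80, -4.76). Equal radii place D and Z the same way about E: D = E + 8.3·n = (7.02, 24.5), Z = E − 8.3·n = (20.6, 15.0). Then |QD| = |D − Q| = 25.5.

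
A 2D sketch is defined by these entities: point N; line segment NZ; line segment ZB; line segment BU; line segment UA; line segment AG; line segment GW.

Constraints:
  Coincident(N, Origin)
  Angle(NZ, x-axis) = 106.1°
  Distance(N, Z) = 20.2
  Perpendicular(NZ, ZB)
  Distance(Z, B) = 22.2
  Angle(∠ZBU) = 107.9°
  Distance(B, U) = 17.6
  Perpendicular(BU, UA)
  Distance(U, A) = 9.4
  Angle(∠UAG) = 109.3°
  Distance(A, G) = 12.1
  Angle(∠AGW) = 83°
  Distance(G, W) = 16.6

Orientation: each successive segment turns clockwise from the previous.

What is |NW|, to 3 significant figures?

31.7

∠UAG = 109.3° gives AG at 143° from the x-axis; with |AG| = 12.1, G = (8.07, 12.9). ∠AGW = 83.0° gives GW at 46.3° from the x-axis; with |GW| = 16.6, W = (19.5, 24.9). Then |NW| = |W − N| = 31.7.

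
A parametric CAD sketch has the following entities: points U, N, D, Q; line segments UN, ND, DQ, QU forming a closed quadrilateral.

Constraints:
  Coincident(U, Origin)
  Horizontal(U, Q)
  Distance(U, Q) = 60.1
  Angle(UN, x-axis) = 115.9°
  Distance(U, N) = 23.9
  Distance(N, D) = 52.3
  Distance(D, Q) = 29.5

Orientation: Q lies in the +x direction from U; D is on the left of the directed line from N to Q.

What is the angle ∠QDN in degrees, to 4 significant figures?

126.4°

Checks: |UQ| = 60.10 ✓; |UN| = 23.90 ✓; |ND| = 52.30 ✓; |DQ| = 29.50 ✓.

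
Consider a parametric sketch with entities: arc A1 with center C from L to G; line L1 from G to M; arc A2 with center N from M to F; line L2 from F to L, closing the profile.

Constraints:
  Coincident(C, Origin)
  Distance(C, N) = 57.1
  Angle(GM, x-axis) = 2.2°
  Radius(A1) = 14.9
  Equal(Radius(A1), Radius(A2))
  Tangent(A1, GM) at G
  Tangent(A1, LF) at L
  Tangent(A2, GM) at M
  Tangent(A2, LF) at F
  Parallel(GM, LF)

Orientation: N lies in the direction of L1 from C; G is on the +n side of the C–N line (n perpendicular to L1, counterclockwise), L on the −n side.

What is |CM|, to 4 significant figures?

59.01

The slot axis is L1's direction at 2.2°, so u = (cos 2.2°, sin 2.2°) = (0.9993, 0.03839) and n = (−sin 2.2°, cos 2.2°) = (-0.03839, 0.9993). C is at the origin and N lies 57.1 along u from C, so N = 57.1·u = (57.06, 2.192). Tangency of A1 to both parallel lines with radius 14.9 puts G and L at C ± 14.9·n: G = (-0.5720, 14.89), L = (0.5720, -14.89). Equal radii place M and F the same way about N: M = N + 14.9·n = (56.49, 17.08), F = N − 14.9·n = (57.63, -12.70). Then |CM| = |M − C| = 59.01.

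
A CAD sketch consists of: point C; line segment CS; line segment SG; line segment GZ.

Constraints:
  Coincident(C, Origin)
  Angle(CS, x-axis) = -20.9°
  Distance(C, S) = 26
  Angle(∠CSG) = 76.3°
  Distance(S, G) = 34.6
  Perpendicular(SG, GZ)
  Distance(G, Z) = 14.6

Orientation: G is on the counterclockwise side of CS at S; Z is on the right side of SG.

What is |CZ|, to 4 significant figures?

48.97

C is at the origin; CS runs at -20.9° with length 26.0, so S = 26.0·(cos -20.9°, sin -20.9°) = (24.29, -9.275). ∠CSG = 76.3°, so SG runs at -20.9° + (180° − 76.3°) = 82.80° from the x-axis; with |SG| = 34.6, G = S + 34.6·(cos 82.80°, sin 82.80°) = (28.63, 25.05). SG ⟂ GZ; with |GZ| = 14.6 on the right of SG, Z = G + 14.6·(0.9921, -0.1253) = (43.11, 23.22). Then |CZ| = |Z − C| = 48.97.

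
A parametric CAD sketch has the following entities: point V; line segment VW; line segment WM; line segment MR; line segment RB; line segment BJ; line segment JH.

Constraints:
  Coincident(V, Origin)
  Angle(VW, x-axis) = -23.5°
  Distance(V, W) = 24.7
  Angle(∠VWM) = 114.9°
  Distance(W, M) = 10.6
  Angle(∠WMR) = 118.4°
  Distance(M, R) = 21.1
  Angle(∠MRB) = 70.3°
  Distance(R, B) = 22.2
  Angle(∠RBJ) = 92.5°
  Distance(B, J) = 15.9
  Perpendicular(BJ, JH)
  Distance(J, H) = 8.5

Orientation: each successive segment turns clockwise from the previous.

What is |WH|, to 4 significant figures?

6.111

V is at the origin; VW runs at -23.5° with length 24.7, so W = (22.65, -9.849). ∠VWM = 114.9° gives WM at -88.60° from the x-axis; with |WM| = 10.6, M = (22.91, -20.45). ∠WMR = 118.4° gives MR at -150.2° from the x-axis; with |MR| = 21.1, R = (4.601, -30.93). ∠MRB = 70.3° gives RB at 100.1° from the x-axis; with |RB| = 22.2, B = (0.7074, -9.076). ∠RBJ = 92.5° gives BJ at 12.60° from the x-axis; with |BJ| = 15.9, J = (16.22, -5.608). The perpendicularity gives JH at right angles to BJ, so JH runs at -77.40°; with |JH| = 8.5, H = (18.08, -13.90). Then |WH| = |H − W| = 6.111.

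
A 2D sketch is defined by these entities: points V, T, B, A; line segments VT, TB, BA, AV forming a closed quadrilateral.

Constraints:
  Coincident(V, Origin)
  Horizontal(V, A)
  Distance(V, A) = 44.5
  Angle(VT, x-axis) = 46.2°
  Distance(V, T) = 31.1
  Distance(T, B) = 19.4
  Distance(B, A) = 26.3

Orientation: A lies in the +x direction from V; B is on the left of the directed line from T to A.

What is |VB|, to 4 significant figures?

48.21

Checks: |TB| = 19.40 ✓; |BA| = 26.30 ✓.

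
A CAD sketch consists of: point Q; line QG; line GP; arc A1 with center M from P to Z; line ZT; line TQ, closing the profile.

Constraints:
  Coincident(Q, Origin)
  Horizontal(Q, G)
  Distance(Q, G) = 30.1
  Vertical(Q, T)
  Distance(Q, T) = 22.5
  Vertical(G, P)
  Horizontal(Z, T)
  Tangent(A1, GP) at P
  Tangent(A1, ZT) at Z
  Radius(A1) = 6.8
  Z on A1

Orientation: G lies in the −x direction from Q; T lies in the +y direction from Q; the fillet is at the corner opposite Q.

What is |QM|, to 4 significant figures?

28.10

Q is at the origin; QG is horizontal with |QG| = 30.1 and G on the −x side, so G = (-30.10, 0.000). Q and T share the same x with |QT| = 22.5 and T on the +y side, so T = (0.000, 22.50). The virtual corner opposite Q is at (-30.10, 22.50). Tangency of A1 to GP means the radius MP is perpendicular to GP and the tangent condition forces MZ to be normal to ZT, with radius 6.8, so the center M sits 6.8 in from both sides at M = (-23.30, 15.70). Then |QM| = |M − Q| = 28.10.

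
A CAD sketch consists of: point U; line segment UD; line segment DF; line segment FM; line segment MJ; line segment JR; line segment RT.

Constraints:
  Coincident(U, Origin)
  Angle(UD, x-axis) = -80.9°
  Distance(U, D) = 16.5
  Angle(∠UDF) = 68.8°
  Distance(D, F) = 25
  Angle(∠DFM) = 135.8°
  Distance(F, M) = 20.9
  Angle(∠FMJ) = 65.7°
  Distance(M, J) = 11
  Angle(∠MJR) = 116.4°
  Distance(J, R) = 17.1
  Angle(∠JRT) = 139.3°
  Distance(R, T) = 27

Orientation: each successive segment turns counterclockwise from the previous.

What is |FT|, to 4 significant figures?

22.68

U is at the origin; UD runs at -80.9° with length 16.5, so D = (2.610, -16.29). ∠UDF = 68.8° gives DF at 30.30° from the x-axis; with |DF| = 25.0, F = (24.19, -3.679). ∠DFM = 135.8° gives FM at 74.50° from the x-axis; with |FM| = 20.9, M = (29.78, 16.46). ∠FMJ = 65.7° gives MJ at -171.2° from the x-axis; with |MJ| = 11.0, J = (18.91, 14.78). ∠MJR = 116.4° gives JR at -107.6° from the x-axis; with |JR| = 17.1, R = (13.74, -1.522). ∠JRT = 139.3° gives RT at -66.90° from the x-axis; with |RT| = 27.0, T = (24.33, -26.36). Then |FT| = |T − F| = 22.68.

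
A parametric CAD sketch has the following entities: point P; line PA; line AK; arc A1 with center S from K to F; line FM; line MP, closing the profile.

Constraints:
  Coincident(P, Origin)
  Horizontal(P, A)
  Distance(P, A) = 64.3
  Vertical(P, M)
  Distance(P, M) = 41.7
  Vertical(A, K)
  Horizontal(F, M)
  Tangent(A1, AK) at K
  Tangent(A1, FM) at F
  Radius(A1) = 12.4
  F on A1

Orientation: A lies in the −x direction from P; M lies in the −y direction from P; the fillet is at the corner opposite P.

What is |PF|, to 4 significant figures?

66.58

The virtual corner opposite P is at (-64.30, -41.70). Since A1 is tangent to AK there, SK ⟂ AK and the tangent condition forces SF to be normal to FM, with radius 12.4, so the center S sits 12.4 in from both sides at S = (-51.90, -29.30). That places the tangent points at K = (-64.30, -29.30) on AK and F = (-51.90, -41.70) on FM. Then |PF| = |F − P| = 66.58.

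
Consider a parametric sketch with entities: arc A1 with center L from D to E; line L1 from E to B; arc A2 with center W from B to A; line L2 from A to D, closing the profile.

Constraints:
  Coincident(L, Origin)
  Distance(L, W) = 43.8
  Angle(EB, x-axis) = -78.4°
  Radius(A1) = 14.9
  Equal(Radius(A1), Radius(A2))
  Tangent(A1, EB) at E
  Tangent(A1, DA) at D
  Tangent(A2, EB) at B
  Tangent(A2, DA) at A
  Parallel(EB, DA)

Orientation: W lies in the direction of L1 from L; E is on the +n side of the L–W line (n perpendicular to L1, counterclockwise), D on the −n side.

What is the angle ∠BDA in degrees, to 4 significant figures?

34.23°

Tangency of A1 to both parallel lines with radius 14.9 puts E and D at L ± 14.9·n: E = (14.60, 2.996), D = (-14.60, -2.996). Equal radii place B and A the same way about W: B = W + 14.9·n = (23.40, -39.91), A = W − 14.9·n = (-5.788, -45.90). Then cos ∠BDA = DB·DA / (|DB||DA|), giving 34.23°.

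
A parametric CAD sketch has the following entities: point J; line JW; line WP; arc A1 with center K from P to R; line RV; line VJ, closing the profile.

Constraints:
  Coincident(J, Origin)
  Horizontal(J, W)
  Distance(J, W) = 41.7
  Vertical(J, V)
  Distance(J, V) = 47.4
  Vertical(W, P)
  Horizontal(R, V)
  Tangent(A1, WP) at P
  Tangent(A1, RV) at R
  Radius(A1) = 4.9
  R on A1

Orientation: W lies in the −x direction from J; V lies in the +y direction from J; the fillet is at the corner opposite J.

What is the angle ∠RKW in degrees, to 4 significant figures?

173.4°

J is at the origin; J and W share the same y with |JW| = 41.7 and W on the −x side, so W = (-41.70, 0.000). J and V share the same x with |JV| = 47.4 and V on the +y side, so V = (0.000, 47.40). The virtual corner opposite J is at (-41.70, 47.40). The tangent condition forces KP to be normal to WP and since A1 is tangent to RV there, KR ⟂ RV, with radius 4.9, so the center K sits 4.9 in from both sides at K = (-36.80, 42.50). That places the tangent points at P = (-41.70, 42.50) on WP and R = (-36.80, 47.40) on RV. Then cos ∠RKW = KR·KW / (|KR||KW|), giving 173.4°.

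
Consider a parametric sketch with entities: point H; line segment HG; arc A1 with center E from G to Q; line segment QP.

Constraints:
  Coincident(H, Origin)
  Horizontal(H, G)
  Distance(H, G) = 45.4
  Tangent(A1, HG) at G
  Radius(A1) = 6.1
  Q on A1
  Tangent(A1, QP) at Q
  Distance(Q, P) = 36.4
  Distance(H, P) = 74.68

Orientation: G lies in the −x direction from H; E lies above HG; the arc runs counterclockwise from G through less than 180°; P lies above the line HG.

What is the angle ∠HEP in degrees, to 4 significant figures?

128.8°

H is at the origin; HG is horizontal with |HG| = 45.4 and G on the −x side, so G = (-45.40, 0.000). A1 meets HG tangentially, so EG is at right angles to HG, so E = G + (0, 6.1) = (-45.40, 6.100). Since EQ ⟂ QP (tangency), |EP| = √(6.1² + 36.4²) = 36.91 regardless of where Q sits on A1. So P lies on both circle(H, 74.68) and circle(E, 36.91); the above-HG intersection is P = (-64.46, 37.70). Q is the foot of the tangent from P: Q = (-40.77, 10.07).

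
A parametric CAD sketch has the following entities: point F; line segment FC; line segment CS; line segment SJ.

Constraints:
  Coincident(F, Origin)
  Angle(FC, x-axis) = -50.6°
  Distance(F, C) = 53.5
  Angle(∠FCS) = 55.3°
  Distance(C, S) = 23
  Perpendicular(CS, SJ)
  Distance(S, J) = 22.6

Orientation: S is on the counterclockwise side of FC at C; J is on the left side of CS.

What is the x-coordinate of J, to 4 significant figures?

18.52

F is at the origin; FC runs at -50.6° with length 53.5, so C = 53.5·(cos -50.6°, sin -50.6°) = (33.96, -41.34). ∠FCS = 55.3°, so CS runs at -50.6° + (180° − 55.3°) = 74.10° from the x-axis; with |CS| = 23.0, S = C + 23.0·(cos 74.10°, sin 74.10°) = (40.26, -19.22). CS is perpendicular to SJ; with |SJ| = 22.6 on the left of CS, J = S + 22.6·(-0.9617, 0.2740) = (18.52, -13.03). So J.x = 18.52.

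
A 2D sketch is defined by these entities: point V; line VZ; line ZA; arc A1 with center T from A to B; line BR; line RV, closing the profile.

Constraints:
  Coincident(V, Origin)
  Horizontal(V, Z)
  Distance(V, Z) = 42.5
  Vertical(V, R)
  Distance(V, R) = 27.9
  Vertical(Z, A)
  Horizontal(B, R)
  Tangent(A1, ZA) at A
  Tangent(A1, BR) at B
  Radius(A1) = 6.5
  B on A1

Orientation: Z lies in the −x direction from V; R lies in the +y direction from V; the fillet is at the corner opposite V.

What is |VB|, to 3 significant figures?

45.5

V is at the origin; V and Z share the same y with |VZ| = 42.5 and Z on the −x side, so Z = (-42.5, 0.00). VR is vertical with |VR| = 27.9 and R on the +y side, so R = (0.00, 27.9). The virtual corner opposite V is at (-42.5, 27.9). A1 meets ZA tangentially, so TA is at right angles to ZA and since A1 is tangent to BR there, TB ⟂ BR, with radius 6.5, so the center T sits 6.5 in from both sides at T = (-36.0, 21.4). That places the tangent points at A = (-42.5, 21.4) on ZA and B = (-36.0, 27.9) on BR. Then |VB| = |B − V| = 45.5.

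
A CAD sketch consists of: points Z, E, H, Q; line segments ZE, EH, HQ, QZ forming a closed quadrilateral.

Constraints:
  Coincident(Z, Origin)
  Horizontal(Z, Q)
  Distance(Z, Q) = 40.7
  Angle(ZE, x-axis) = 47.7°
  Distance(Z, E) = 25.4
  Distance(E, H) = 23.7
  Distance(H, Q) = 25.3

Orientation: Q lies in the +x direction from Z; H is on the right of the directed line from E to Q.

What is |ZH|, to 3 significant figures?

16.6

Checks: Z.y = 0.00, Q.y = 0.00 ✓; |EH| = 23.70 ✓; |HQ| = 25.30 ✓.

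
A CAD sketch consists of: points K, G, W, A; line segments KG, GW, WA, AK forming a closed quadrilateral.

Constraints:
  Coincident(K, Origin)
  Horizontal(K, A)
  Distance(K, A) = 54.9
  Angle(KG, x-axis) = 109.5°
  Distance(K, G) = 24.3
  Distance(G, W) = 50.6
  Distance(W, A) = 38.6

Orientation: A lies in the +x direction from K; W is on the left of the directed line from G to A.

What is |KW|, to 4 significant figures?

54.35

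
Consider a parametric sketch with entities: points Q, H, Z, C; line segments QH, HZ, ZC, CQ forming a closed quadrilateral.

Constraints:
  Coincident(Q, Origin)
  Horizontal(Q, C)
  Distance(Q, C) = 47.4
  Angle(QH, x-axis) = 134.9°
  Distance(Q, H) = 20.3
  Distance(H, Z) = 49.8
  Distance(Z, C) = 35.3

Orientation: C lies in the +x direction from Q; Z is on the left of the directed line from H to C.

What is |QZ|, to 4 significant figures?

45.39

Checks: |HZ| = 49.80 ✓; |ZC| = 35.30 ✓.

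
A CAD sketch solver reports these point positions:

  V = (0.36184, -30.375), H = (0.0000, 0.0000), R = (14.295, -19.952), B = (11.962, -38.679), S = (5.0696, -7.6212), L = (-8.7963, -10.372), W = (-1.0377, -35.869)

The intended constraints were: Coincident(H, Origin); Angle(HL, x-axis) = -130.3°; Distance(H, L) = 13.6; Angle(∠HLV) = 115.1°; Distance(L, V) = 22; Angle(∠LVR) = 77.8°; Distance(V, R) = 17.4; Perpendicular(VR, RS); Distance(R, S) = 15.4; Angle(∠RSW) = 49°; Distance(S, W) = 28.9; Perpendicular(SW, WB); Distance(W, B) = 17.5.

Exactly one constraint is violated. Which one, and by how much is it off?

Distance(W, B) = 17.5 — off by 4.20.

H = (0.00, 0.00) ✓; HL at -130.3° ✓; |HL| = 13.60 ✓; ∠HLV = 115.1° ✓; |LV| = 22.00 ✓; ∠LVR = 77.80° ✓; |VR| = 17.40 ✓; ∠(VR, RS) = 90.00° ✓; |RS| = 15.40 ✓; ∠RSW = 49.00° ✓; |SW| = 28.90 ✓; ∠(SW, WB) = 90.00° ✓; |WB| = 13.30 ✗.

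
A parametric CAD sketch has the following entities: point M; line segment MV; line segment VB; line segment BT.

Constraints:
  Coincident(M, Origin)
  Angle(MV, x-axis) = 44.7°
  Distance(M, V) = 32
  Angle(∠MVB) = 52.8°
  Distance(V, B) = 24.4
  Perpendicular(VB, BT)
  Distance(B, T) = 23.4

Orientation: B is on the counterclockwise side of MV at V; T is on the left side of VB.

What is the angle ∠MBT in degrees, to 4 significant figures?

11.21°

∠MVB = 52.8°, so VB runs at 44.7° + (180° − 52.8°) = 171.9° from the x-axis; with |VB| = 24.4, B = V + 24.4·(cos 171.9°, sin 171.9°) = (-1.411, 25.95). The perpendicularity gives BT at right angles to VB; with |BT| = 23.4 on the left of VB, T = B + 23.4·(-0.1409, -0.9900) = (-4.708, 2.780). Then cos ∠MBT = BM·BT / (|BM||BT|), giving 11.21°.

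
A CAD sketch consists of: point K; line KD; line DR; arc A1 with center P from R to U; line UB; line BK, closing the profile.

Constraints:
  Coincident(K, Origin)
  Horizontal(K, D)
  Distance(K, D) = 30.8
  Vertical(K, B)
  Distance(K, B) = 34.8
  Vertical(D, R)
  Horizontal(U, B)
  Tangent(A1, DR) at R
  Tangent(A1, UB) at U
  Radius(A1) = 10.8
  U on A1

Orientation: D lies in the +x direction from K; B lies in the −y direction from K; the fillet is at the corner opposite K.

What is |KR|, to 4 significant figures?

39.05

K is at the origin; K and D share the same y with |KD| = 30.8 and D on the +x side, so D = (30.80, 0.000). KB is vertical with |KB| = 34.8 and B on the −y side, so B = (0.000, -34.80). The virtual corner opposite K is at (30.80, -34.80). Since A1 is tangent to DR there, PR ⟂ DR and tangency of A1 to UB means the radius PU is perpendicular to UB, with radius 10.8, so the center P sits 10.8 in from both sides at P = (20.00, -24.00). That places the tangent points at R = (30.80, -24.00) on DR and U = (20.00, -34.80) on UB. Then |KR| = |R − K| = 39.05.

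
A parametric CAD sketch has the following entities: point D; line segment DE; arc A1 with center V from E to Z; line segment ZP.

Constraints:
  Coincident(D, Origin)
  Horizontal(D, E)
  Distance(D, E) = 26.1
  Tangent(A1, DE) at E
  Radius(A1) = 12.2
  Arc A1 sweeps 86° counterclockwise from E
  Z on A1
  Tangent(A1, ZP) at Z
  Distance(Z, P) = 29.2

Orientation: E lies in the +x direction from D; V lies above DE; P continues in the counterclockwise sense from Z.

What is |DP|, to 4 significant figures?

57.12

D is at the origin; D and E share the same y with |DE| = 26.1 and E on the +x side, so E = (26.10, 0.000). The tangent condition forces VE to be normal to DE, so V = E + (0, 12.2) = (26.10, 12.20). On A1, E sits at bearing -90° from V; an 86° counterclockwise sweep puts Z at bearing -4°, so Z = V + 12.2·(cos -4°, sin -4°) = (38.27, 11.35). Tangency of A1 to ZP means the radius VZ is perpendicular to ZP, so ZP runs along (−sin -4°, cos -4°); with |ZP| = 29.2, P = (40.31, 40.48). Then |DP| = |P − D| = 57.12.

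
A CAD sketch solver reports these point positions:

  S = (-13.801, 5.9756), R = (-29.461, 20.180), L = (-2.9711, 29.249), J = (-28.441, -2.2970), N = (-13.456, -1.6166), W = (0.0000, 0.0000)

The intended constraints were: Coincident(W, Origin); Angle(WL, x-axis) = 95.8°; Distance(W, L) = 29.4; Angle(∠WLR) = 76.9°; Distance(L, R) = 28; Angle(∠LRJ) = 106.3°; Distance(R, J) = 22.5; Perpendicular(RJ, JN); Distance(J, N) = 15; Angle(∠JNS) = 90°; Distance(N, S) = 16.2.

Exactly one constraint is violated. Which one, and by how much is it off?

Distance(N, S) = 16.2 — off by 8.60.

W = (0.00, 0.00) ✓; WL at 95.80° ✓; |WL| = 29.40 ✓; ∠WLR = 76.90° ✓; |LR| = 28.00 ✓; ∠LRJ = 106.3° ✓; |RJ| = 22.50 ✓; ∠(RJ, JN) = 90.00° ✓; |JN| = 15.00 ✓; ∠JNS = 90.00° ✓; |NS| = 7.600 ✗.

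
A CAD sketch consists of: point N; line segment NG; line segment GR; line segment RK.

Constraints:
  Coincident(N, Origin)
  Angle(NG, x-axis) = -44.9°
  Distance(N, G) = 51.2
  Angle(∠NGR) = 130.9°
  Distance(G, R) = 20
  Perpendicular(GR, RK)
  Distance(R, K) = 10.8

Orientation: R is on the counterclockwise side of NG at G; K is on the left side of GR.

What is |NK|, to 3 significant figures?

60.4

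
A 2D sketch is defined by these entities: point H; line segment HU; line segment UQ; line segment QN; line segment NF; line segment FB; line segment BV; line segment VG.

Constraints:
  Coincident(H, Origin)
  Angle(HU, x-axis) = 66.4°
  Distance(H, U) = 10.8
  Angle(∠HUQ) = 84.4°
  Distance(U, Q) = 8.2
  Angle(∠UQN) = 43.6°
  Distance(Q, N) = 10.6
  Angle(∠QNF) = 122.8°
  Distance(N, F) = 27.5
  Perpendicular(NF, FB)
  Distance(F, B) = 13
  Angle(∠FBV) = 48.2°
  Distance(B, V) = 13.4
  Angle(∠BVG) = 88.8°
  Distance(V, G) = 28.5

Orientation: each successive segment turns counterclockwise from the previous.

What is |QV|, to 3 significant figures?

23.8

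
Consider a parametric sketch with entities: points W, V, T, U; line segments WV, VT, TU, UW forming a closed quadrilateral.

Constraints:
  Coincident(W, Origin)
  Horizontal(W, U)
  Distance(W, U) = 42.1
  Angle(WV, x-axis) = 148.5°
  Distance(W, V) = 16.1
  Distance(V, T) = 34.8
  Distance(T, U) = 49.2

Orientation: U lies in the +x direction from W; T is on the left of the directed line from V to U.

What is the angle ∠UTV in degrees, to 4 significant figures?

82.55°

W is at the origin; W and U share the same y with |WU| = 42.1 and U in +x, so U = (42.1, 0). WV runs at 148.5° with |WV| = 16.1, so V = (-13.73, 8.412). T is determined by |VT| = 34.8 and |TU| = 49.2 together: it lies at the intersection of circle(V, 34.8) and circle(U, 49.2). With |VU| = 56.46, the foot of the radical line on VU is 17.52 from V and the perpendicular offset is √(34.8² − 17.52²) = 30.07. Taking the left-of-VU solution: T = (8.074, 35.54).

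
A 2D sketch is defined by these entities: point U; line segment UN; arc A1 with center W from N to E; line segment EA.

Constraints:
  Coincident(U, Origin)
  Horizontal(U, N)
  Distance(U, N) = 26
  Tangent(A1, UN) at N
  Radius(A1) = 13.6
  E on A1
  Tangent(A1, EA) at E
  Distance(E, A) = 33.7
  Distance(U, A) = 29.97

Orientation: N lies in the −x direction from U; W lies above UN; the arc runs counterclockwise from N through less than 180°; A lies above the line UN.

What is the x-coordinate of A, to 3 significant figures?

6.83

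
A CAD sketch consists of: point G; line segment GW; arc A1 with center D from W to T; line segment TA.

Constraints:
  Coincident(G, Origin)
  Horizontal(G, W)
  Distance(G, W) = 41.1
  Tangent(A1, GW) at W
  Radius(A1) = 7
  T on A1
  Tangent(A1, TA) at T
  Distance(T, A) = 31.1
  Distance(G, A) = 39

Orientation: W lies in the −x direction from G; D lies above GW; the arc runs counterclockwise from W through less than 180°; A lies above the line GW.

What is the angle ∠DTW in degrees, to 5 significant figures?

57.314°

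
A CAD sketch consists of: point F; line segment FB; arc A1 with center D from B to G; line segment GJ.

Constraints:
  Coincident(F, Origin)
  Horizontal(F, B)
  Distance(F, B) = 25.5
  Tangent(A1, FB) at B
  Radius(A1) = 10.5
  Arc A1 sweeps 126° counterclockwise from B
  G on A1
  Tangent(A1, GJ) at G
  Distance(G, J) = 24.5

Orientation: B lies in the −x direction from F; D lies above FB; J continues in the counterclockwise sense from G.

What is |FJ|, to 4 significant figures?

48.15

On A1, B sits at bearing -90° from D; a 126° counterclockwise sweep puts G at bearing 36°, so G = D + 10.5·(cos 36°, sin 36°) = (-17.01, 16.67). A1 meets GJ tangentially, so DG is at right angles to GJ, so GJ runs along (−sin 36°, cos 36°); with |GJ| = 24.5, J = (-31.41, 36.49). Then |FJ| = |J − F| = 48.15.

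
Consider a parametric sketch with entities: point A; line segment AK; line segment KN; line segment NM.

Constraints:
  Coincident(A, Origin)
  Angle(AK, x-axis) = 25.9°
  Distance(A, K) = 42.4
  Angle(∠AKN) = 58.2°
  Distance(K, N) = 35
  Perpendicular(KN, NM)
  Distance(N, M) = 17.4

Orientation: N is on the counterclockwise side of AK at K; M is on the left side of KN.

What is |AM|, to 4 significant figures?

22.53

A is at the origin; AK runs at 25.9° with length 42.4, so K = 42.4·(cos 25.9°, sin 25.9°) = (38.14, 18.52). ∠AKN = 58.2°, so KN runs at 25.9° + (180° − 58.2°) = 147.7° from the x-axis; with |KN| = 35.0, N = K + 35.0·(cos 147.7°, sin 147.7°) = (8.557, 37.22). KN ⟂ NM; with |NM| = 17.4 on the left of KN, M = N + 17.4·(-0.5344, -0.8453) = (-0.7406, 22.52). Then |AM| = |M − A| = 22.53.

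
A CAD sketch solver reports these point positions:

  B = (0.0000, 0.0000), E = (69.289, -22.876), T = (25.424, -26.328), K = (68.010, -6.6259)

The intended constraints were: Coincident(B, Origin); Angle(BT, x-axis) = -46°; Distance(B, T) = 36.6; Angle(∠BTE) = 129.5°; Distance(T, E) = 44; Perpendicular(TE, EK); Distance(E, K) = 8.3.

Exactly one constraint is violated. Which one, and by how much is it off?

Distance(E, K) = 8.3 — off by 8.00.

B = (0.00, 0.00) ✓; BT at -46.00° ✓; |BT| = 36.60 ✓; ∠BTE = 129.5° ✓; |TE| = 44.00 ✓; ∠(TE, EK) = 90.00° ✓; |EK| = 16.30 ✗.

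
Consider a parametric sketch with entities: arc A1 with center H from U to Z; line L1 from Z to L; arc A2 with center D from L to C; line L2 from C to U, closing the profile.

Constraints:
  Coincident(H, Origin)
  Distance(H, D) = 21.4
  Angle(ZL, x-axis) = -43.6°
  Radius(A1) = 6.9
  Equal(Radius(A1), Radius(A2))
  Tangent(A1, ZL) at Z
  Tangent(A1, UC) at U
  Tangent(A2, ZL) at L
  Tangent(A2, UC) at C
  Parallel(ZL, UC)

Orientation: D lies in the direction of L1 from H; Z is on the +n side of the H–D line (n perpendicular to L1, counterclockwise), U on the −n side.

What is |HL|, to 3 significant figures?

22.5

Tangency of A1 to both parallel lines with radius 6.9 puts Z and U at H ± 6.9·n: Z = (4.76, 5.00), U = (-4.76, -5.00). Equal radii place L and C the same way about D: L = D + 6.9·n = (20.3, -9.76), C = D − 6.9·n = (10.7, -19.8). Then |HL| = |L − H| = 22.5.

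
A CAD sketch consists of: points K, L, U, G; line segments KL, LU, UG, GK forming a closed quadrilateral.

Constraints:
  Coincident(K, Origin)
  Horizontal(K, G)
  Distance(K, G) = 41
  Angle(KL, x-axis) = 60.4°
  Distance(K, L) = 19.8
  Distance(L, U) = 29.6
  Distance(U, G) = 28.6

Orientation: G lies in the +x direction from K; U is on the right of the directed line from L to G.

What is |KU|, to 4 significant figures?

19.16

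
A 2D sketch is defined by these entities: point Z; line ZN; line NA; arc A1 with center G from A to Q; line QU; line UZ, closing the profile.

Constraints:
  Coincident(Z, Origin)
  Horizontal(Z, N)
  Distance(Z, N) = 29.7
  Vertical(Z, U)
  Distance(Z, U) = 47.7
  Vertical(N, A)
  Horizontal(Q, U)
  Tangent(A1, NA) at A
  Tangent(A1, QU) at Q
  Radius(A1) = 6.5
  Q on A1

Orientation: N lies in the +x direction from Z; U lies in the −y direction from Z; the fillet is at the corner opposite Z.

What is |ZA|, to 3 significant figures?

50.8

Z is at the origin; Z and N share the same y with |ZN| = 29.7 and N on the +x side, so N = (29.7, 0.00). ZU is vertical with |ZU| = 47.7 and U on the −y side, so U = (0.00, -47.7). The virtual corner opposite Z is at (29.7, -47.7). The tangent condition forces GA to be normal to NA and since A1 is tangent to QU there, GQ ⟂ QU, with radius 6.5, so the center G sits 6.5 in from both sides at G = (23.2, -41.2). That places the tangent points at A = (29.7, -41.2) on NA and Q = (23.2, -47.7) on QU. Then |ZA| = |A − Z| = 50.8.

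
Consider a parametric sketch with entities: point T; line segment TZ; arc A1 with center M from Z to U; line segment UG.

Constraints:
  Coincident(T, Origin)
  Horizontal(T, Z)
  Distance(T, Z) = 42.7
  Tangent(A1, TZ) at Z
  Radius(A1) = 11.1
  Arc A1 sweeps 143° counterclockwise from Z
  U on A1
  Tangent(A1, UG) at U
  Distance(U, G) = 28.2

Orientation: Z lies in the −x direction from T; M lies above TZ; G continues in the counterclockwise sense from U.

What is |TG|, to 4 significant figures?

69.22

T is at the origin; TZ is horizontal with |TZ| = 42.7 and Z on the −x side, so Z = (-42.70, 0.000). Since A1 is tangent to TZ there, MZ ⟂ TZ, so M = Z + (0, 11.1) = (-42.70, 11.10). On A1, Z sits at bearing -90° from M; a 143° counterclockwise sweep puts U at bearing 53°, so U = M + 11.1·(cos 53°, sin 53°) = (-36.02, 19.96). Since A1 is tangent to UG there, MU ⟂ UG, so UG runs along (−sin 53°, cos 53°); with |UG| = 28.2, G = (-58.54, 36.94). Then |TG| = |G − T| = 69.22.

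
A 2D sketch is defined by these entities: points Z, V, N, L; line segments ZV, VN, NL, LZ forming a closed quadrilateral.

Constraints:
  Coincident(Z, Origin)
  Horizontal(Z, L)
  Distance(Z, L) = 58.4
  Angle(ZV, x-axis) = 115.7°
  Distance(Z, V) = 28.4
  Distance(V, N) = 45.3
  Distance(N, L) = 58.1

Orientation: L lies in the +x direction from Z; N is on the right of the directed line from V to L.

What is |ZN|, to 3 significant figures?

17.3

Z is at the origin; Z and L share the same y with |ZL| = 58.4 and L in +x, so L = (58.4, 0). ZV runs at 115.7° with |ZV| = 28.4, so V = (-12.3, 25.6). N is determined by |VN| = 45.3 and |NL| = 58.1 together: it lies at the intersection of circle(V, 45.3) and circle(L, 58.1). With |VL| = 75.2, the foot of the radical line on VL is 28.8 from V and the perpendicular offset is √(45.3² − 28.8²) = 35.0. Taking the right-of-VL solution: N = (2.87, -17.1).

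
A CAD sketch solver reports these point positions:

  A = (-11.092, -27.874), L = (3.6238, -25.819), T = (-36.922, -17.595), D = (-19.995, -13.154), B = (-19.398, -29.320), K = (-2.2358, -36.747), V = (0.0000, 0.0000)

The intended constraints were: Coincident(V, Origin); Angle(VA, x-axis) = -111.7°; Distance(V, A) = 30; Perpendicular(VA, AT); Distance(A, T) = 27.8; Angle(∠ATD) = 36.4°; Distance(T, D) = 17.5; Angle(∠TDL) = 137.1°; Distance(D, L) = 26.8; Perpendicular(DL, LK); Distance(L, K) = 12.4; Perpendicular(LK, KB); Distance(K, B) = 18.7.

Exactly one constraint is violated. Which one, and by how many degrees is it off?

Perpendicular(LK, KB) — off by 4.80°.

V = (0.00, 0.00) ✓; VA at -111.7° ✓; |VA| = 30.00 ✓; ∠(VA, AT) = 90.00° ✓; |AT| = 27.80 ✓; ∠ATD = 36.40° ✓; |TD| = 17.50 ✓; ∠TDL = 137.1° ✓; |DL| = 26.80 ✓; ∠(DL, LK) = 90.00° ✓; |LK| = 12.40 ✓; ∠(LK, KB) = 85.20° ✗; |KB| = 18.70 ✓.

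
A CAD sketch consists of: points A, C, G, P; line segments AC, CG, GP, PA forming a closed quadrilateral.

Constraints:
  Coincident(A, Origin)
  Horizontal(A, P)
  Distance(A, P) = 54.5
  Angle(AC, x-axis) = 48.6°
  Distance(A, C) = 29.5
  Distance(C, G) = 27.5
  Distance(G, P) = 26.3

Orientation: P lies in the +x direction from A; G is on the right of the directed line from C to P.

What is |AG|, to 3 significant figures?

28.7

Checks: |CG| = 27.50 ✓; |GP| = 26.30 ✓.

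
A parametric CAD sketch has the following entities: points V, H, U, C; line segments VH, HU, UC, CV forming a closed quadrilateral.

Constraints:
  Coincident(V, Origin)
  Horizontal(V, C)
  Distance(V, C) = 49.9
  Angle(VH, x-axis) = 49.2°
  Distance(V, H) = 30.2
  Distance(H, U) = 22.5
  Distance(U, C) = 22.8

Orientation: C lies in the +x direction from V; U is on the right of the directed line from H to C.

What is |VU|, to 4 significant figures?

27.21

V is at the origin; VC is horizontal with |VC| = 49.9 and C in +x, so C = (49.9, 0). VH runs at 49.2° with |VH| = 30.2, so H = (19.73, 22.86). U is determined by |HU| = 22.5 and |UC| = 22.8 together: it lies at the intersection of circle(H, 22.5) and circle(C, 22.8). With |HC| = 37.85, the foot of the radical line on HC is 18.75 from H and the perpendicular offset is √(22.5² − 18.75²) = 12.44. Taking the right-of-HC solution: U = (27.16, 1.621).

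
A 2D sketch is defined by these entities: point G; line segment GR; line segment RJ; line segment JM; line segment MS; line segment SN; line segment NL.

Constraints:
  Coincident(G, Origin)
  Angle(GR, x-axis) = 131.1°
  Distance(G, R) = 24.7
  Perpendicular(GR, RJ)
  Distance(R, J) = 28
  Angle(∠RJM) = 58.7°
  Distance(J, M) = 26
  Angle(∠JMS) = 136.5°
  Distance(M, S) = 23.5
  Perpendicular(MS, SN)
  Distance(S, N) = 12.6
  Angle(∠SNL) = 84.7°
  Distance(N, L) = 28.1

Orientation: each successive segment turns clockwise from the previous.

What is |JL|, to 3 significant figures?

16.4

G is at the origin; GR runs at 131.1° with length 24.7, so R = (-16.2, 18.6). GR ⟂ RJ, so RJ runs at 41.1°; with |RJ| = 28.0, J = (4.86, 37.0). ∠RJM = 58.7° gives JM at -80.2° from the x-axis; with |JM| = 26.0, M = (9.29, 11.4). ∠JMS = 136.5° gives MS at -124° from the x-axis; with |MS| = 23.5, S = (-3.75, -8.15). MS is perpendicular to SN, so SN runs at 146°; with |SN| = 12.6, N = (-14.2, -1.16). ∠SNL = 84.7° gives NL at 51.0° from the x-axis; with |NL| = 28.1, L = (3.45, 20.7). Then |JL| = |L − J| = 16.4.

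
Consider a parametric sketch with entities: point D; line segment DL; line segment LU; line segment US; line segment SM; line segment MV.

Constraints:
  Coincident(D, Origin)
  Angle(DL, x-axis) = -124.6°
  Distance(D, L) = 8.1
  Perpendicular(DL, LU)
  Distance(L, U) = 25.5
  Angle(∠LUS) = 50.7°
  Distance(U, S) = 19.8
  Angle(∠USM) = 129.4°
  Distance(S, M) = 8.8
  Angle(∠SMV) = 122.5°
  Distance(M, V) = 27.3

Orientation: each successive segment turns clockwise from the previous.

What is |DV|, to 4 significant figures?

18.97

D is at the origin; DL runs at -124.6° with length 8.1, so L = (-4.600, -6.667). The perpendicularity gives LU at right angles to DL, so LU runs at 145.4°; with |LU| = 25.5, U = (-25.59, 7.813). ∠LUS = 50.7° gives US at 16.10° from the x-axis; with |US| = 19.8, S = (-6.566, 13.30). ∠USM = 129.4° gives SM at -34.50° from the x-axis; with |SM| = 8.8, M = (0.6862, 8.319). ∠SMV = 122.5° gives MV at -92.00° from the x-axis; with |MV| = 27.3, V = (-0.2665, -18.96). Then |DV| = |V − D| = 18.97.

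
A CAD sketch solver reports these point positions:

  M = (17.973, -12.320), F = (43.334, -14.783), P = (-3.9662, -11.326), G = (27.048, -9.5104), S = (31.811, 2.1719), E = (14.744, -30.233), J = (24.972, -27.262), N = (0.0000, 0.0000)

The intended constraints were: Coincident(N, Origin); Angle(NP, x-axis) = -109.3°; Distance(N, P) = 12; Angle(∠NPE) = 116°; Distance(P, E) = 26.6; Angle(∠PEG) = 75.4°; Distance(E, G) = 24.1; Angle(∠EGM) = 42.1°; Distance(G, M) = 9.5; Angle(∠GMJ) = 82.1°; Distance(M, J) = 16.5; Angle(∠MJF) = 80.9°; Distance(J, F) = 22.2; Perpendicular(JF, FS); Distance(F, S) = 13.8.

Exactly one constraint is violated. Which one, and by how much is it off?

Distance(F, S) = 13.8 — off by 6.70.

N = (0.00, 0.00) ✓; NP at -109.3° ✓; |NP| = 12.00 ✓; ∠NPE = 116.0° ✓; |PE| = 26.60 ✓; ∠PEG = 75.40° ✓; |EG| = 24.10 ✓; ∠EGM = 42.10° ✓; |GM| = 9.500 ✓; ∠GMJ = 82.10° ✓; |MJ| = 16.50 ✓; ∠MJF = 80.90° ✓; |JF| = 22.20 ✓; ∠(JF, FS) = 90.00° ✓; |FS| = 20.50 ✗.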